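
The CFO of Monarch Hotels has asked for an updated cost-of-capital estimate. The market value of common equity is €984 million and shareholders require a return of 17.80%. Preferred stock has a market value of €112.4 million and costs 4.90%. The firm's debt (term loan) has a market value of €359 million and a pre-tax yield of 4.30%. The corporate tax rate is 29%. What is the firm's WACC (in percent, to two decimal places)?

Total capital V = 984 + 112.4 + 359 = 1455.4.
Equity: weight = 984/1455.4 = 0.6761; cost = 17.8%.
Preferred: weight = 112.4/1455.4 = 0.0772; cost = 4.9%.
Term loan: weight = 359/1455.4 = 0.2467; after-tax cost = 4.3% × (1 − 29%) = 3.0530%.
WACC = 0.6761 × 17.8000% + 0.0772 × 4.9000% + 0.2467 × 3.0530% = 13.1661%.

13.17%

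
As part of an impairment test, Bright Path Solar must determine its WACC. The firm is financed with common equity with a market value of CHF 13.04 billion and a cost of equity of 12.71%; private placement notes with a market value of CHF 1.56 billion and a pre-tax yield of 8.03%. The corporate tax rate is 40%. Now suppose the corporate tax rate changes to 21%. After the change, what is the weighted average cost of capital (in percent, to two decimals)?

After the change:
Total capital V = 13.04 + 1.56 = 14.6.
Equity: weight = 13.04/14.6 = 0.8932; cost = 12.71%.
Private placement notes: weight = 1.56/14.6 = 0.1068; after-tax cost = 8.03% × (1 − 21%) = 6.3437%.
WACC = 0.8932 × 12.7100% + 0.1068 × 6.3437% = 12.0298%.

12.03%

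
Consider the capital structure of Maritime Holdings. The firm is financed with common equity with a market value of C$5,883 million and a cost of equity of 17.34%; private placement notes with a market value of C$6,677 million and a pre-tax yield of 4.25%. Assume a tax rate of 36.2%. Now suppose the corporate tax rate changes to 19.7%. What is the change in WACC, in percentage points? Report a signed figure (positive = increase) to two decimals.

+0.37 pp

Current WACC:
Total capital V = 5883 + 6677 = 12560.
Equity: weight = 5883/12560 = 0.4684; cost = 17.34%.
Private placement notes: weight = 6677/12560 = 0.5316; after-tax cost = 4.25% × (1 − 36.2%) = 2.7115%.
WACC = 0.4684 × 17.3400% + 0.5316 × 2.7115% = 9.5634%.
After the change:
Total capital V = 5883 + 6677 = 12560.
Equity: weight = 5883/12560 = 0.4684; cost = 17.34%.
Private placement notes: weight = 6677/12560 = 0.5316; after-tax cost = 4.25% × (1 − 19.7%) = 3.4128%.
WACC = 0.4684 × 17.3400% + 0.5316 × 3.4128% = 9.9362%.
Change in WACC = 9.9362% − 9.5634% = 0.3728 pp.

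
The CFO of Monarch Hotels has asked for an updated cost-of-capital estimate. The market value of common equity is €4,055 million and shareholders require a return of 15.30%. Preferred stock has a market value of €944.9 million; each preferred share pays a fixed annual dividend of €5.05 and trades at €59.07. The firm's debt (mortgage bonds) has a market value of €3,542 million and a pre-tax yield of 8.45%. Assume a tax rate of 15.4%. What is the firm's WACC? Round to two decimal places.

Cost of preferred: Rp = 5.05 / 59.07 = 8.5492%.
Total capital V = 4055 + 944.9 + 3542 = 8541.9.
Equity: weight = 4055/8541.9 = 0.4747; cost = 15.3%.
Preferred: weight = 944.9/8541.9 = 0.1106; cost = 8.5492%.
Mortgage bonds: weight = 3542/8541.9 = 0.4147; after-tax cost = 8.45% × (1 − 15.4%) = 7.1487%.
WACC = 0.4747 × 15.3000% + 0.1106 × 8.5492% + 0.4147 × 7.1487% = 11.1732%.

11.17%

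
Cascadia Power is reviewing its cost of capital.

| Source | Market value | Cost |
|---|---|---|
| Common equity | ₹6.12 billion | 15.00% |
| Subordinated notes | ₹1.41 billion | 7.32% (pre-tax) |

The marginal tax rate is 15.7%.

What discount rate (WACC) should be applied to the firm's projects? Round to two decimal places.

Total capital V = 6.12 + 1.41 = 7.53.
Equity: weight = 6.12/7.53 = 0.8127; cost = 15%.
Subordinated notes: weight = 1.41/7.53 = 0.1873; after-tax cost = 7.32% × (1 − 15.7%) = 6.1708%.
WACC = 0.8127 × 15.0000% + 0.1873 × 6.1708% = 13.3467%.

13.35%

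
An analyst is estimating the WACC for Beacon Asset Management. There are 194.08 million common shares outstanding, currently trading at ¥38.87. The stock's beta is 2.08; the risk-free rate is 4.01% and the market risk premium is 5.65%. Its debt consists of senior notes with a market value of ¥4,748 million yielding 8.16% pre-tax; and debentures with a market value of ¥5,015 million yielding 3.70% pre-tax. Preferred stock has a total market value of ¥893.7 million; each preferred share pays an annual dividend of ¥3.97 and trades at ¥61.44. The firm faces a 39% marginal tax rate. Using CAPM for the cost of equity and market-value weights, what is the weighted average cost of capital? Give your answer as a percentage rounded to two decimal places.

8.77%

Cost of equity via CAPM: Re = 4.01% + 2.08 × 5.65% = 15.7620%.
Cost of preferred: Rp = 3.97 / 61.44 = 6.4616%.
Market value of equity E = 38.87 × 194.08m = 7543.8896m.
Total capital V = 7543.8896 + 893.7 + 4748 + 5015 = 18200.5896.
Equity: weight = 7543.8896/18200.5896 = 0.4145; cost = 15.762%.
Preferred: weight = 893.7/18200.5896 = 0.0491; cost = 6.4616%.
Senior notes: weight = 4748/18200.5896 = 0.2609; after-tax cost = 8.16% × (1 − 39%) = 4.9776%.
Debentures: weight = 5015/18200.5896 = 0.2755; after-tax cost = 3.7% × (1 − 39%) = 2.2570%.
WACC = 0.4145 × 15.7620% + 0.0491 × 6.4616% + 0.2609 × 4.9776% + 0.2755 × 2.2570% = 8.7708%.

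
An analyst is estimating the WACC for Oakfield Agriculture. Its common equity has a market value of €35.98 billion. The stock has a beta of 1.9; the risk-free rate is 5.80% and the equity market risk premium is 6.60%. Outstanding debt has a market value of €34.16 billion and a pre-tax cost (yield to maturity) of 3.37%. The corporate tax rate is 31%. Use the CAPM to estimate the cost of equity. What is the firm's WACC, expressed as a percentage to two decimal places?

10.54%

Cost of equity via CAPM: Re = 5.8% + 1.9 × 6.6% = 18.3400%.
Total capital V = 35.98 + 34.16 = 70.14.
Equity: weight = 35.98/70.14 = 0.5130; cost = 18.34%.
Debt: weight = 34.16/70.14 = 0.4870; after-tax cost = 3.37% × (1 − 31%) = 2.3253%.
WACC = 0.5130 × 18.3400% + 0.4870 × 2.3253% = 10.5404%.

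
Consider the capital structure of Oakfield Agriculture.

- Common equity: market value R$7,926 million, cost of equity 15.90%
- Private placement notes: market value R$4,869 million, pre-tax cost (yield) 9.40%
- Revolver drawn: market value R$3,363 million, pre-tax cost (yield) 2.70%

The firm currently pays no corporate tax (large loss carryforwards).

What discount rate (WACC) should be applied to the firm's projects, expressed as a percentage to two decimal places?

Total capital V = 7926 + 4869 + 3363 = 16158.
Equity: weight = 7926/16158 = 0.4905; cost = 15.9%.
Private placement notes: weight = 4869/16158 = 0.3013; after-tax cost = 9.4% × (1 − 0%) = 9.4000%.
Revolver drawn: weight = 3363/16158 = 0.2081; after-tax cost = 2.7% × (1 − 0%) = 2.7000%.
WACC = 0.4905 × 15.9000% + 0.3013 × 9.4000% + 0.2081 × 2.7000% = 11.1940%.

11.19%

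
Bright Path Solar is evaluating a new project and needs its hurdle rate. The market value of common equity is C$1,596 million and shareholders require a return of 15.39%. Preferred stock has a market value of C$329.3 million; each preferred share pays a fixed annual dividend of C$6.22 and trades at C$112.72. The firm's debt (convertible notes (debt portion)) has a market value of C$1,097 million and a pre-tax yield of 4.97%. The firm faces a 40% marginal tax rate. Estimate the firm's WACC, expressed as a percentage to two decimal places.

Cost of preferred: Rp = 6.22 / 112.72 = 5.5181%.
Total capital V = 1596 + 329.3 + 1097 = 3022.3.
Equity: weight = 1596/3022.3 = 0.5281; cost = 15.39%.
Preferred: weight = 329.3/3022.3 = 0.1090; cost = 5.5181%.
Convertible notes (debt portion): weight = 1097/3022.3 = 0.3630; after-tax cost = 4.97% × (1 − 40%) = 2.9820%.
WACC = 0.5281 × 15.3900% + 0.1090 × 5.5181% + 0.3630 × 2.9820% = 9.8107%.

9.81%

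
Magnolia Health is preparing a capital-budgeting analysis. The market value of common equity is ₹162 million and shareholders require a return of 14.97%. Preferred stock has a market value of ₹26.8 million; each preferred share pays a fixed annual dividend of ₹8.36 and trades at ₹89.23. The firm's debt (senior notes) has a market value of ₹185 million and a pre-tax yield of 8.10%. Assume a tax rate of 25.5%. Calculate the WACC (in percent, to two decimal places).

Cost of preferred: Rp = 8.36 / 89.23 = 9.3690%.
Total capital V = 162 + 26.8 + 185 = 373.8.
Equity: weight = 162/373.8 = 0.4334; cost = 14.97%.
Preferred: weight = 26.8/373.8 = 0.0717; cost = 9.369%.
Senior notes: weight = 185/373.8 = 0.4949; after-tax cost = 8.1% × (1 − 25.5%) = 6.0345%.
WACC = 0.4334 × 14.9700% + 0.0717 × 9.3690% + 0.4949 × 6.0345% = 10.1461%.

10.15%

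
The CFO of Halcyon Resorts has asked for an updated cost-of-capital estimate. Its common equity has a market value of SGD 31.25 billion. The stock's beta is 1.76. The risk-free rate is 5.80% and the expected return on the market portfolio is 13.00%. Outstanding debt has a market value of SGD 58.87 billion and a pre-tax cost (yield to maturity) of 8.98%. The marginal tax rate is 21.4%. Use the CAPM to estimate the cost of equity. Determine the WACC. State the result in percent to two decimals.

11.02%

Market risk premium = 13.0% − 5.8% = 7.2%.
Cost of equity via CAPM: Re = 5.8% + 1.76 × 7.2% = 18.4720%.
Total capital V = 31.25 + 58.87 = 90.12.
Equity: weight = 31.25/90.12 = 0.3468; cost = 18.472%.
Debt: weight = 58.87/90.12 = 0.6532; after-tax cost = 8.98% × (1 − 21.4%) = 7.0583%.
WACC = 0.3468 × 18.4720% + 0.6532 × 7.0583% = 11.0161%.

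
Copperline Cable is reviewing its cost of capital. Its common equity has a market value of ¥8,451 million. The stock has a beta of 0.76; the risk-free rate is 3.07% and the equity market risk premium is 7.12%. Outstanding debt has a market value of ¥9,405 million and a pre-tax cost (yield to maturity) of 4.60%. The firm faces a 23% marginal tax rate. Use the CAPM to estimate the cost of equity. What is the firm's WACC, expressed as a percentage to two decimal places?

5.88%

Cost of equity via CAPM: Re = 3.07% + 0.76 × 7.12% = 8.4812%.
Total capital V = 8451 + 9405 = 17856.
Equity: weight = 8451/17856 = 0.4733; cost = 8.4812%.
Debt: weight = 9405/17856 = 0.5267; after-tax cost = 4.6% × (1 − 23%) = 3.5420%.
WACC = 0.4733 × 8.4812% + 0.5267 × 3.5420% = 5.8797%.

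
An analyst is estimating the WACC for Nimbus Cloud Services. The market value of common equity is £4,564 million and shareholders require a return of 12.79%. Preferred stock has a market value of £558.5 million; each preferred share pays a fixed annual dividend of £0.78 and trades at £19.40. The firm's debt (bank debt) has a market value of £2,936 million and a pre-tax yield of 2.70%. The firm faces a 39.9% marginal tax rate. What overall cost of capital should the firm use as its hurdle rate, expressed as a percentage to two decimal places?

Cost of preferred: Rp = 0.78 / 19.4 = 4.0206%.
Total capital V = 4564 + 558.5 + 2936 = 8058.5.
Equity: weight = 4564/8058.5 = 0.5664; cost = 12.79%.
Preferred: weight = 558.5/8058.5 = 0.0693; cost = 4.0206%.
Bank debt: weight = 2936/8058.5 = 0.3643; after-tax cost = 2.7% × (1 − 39.9%) = 1.6227%.
WACC = 0.5664 × 12.7900% + 0.0693 × 4.0206% + 0.3643 × 1.6227% = 8.1136%.

8.11%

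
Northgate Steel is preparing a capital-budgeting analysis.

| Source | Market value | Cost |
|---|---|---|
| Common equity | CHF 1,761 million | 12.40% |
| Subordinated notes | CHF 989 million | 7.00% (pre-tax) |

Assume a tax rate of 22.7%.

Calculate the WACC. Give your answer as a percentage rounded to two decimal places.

Total capital V = 1761 + 989 = 2750.
Equity: weight = 1761/2750 = 0.6404; cost = 12.4%.
Subordinated notes: weight = 989/2750 = 0.3596; after-tax cost = 7% × (1 − 22.7%) = 5.4110%.
WACC = 0.6404 × 12.4000% + 0.3596 × 5.4110% = 9.8865%.

9.89%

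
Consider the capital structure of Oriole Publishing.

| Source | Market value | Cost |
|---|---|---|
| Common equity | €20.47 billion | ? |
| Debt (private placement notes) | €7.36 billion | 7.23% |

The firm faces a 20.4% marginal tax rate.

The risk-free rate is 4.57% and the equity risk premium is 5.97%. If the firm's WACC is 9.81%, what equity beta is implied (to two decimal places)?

Total capital V = 20.47 + 7.36 = 27.83.
Equity weight = 20.47/27.83 = 0.7355.
Private placement notes weight = 7.36/27.83 = 0.2645.
Debt contribution = 0.2645 × 7.23% × (1 − 20.4%) = 1.5220%.
Required equity contribution = 9.81% − 1.5220% = 8.2880%  ⇒  Re = 11.2679%.
CAPM: 11.2679% = 4.57% + β × 5.97%  ⇒  β = 1.1219.

1.12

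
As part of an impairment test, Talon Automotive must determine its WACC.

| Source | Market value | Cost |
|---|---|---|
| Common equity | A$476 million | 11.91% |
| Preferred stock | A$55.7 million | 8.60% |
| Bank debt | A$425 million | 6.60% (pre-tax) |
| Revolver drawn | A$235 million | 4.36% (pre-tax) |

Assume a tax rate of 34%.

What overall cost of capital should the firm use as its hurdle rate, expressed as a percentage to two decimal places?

Total capital V = 476 + 55.7 + 425 + 235 = 1191.7.
Equity: weight = 476/1191.7 = 0.3994; cost = 11.91%.
Preferred: weight = 55.7/1191.7 = 0.0467; cost = 8.6%.
Bank debt: weight = 425/1191.7 = 0.3566; after-tax cost = 6.6% × (1 − 34%) = 4.3560%.
Revolver drawn: weight = 235/1191.7 = 0.1972; after-tax cost = 4.36% × (1 − 34%) = 2.8776%.
WACC = 0.3994 × 11.9100% + 0.0467 × 8.6000% + 0.3566 × 4.3560% + 0.1972 × 2.8776% = 7.2801%.

7.28%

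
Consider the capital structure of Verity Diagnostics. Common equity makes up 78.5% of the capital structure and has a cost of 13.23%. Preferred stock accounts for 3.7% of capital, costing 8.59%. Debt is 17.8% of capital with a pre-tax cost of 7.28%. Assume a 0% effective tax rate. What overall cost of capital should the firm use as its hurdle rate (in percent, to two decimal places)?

After-tax cost of debt = 7.28% × (1 − 0%) = 7.2800%.
WACC = 0.785 × 13.2300% + 0.037 × 8.5900% + 0.178 × 7.2800% = 11.9992%.

12.00%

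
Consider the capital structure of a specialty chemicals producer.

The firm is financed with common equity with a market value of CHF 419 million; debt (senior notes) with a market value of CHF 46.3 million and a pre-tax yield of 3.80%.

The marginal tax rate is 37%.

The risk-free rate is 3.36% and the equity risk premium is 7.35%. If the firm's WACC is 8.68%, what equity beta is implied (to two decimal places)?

Total capital V = 419 + 46.3 = 465.3.
Equity weight = 419/465.3 = 0.9005.
Senior notes weight = 46.3/465.3 = 0.0995.
Debt contribution = 0.0995 × 3.8% × (1 − 37%) = 0.2382%.
Required equity contribution = 8.68% − 0.2382% = 8.4418%  ⇒  Re = 9.3746%.
CAPM: 9.3746% = 3.36% + β × 7.35%  ⇒  β = 0.8183.

0.82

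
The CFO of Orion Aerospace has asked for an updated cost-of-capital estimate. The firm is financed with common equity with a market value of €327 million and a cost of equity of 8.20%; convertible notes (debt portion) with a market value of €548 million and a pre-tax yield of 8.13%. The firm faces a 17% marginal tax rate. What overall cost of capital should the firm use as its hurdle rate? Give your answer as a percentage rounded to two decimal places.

Total capital V = 327 + 548 = 875.
Equity: weight = 327/875 = 0.3737; cost = 8.2%.
Convertible notes (debt portion): weight = 548/875 = 0.6263; after-tax cost = 8.13% × (1 − 17%) = 6.7479%.
WACC = 0.3737 × 8.2000% + 0.6263 × 6.7479% = 7.2906%.

7.29%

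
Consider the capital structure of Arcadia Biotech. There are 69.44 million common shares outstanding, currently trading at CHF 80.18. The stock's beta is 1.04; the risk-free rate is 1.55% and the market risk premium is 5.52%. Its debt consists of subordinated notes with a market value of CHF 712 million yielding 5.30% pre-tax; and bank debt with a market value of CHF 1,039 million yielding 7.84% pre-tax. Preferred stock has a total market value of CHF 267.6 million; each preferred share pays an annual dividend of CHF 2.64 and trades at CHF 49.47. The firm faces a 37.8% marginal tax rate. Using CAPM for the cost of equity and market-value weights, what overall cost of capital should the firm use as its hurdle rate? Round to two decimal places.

6.52%

Cost of equity via CAPM: Re = 1.55% + 1.04 × 5.52% = 7.2908%.
Cost of preferred: Rp = 2.64 / 49.47 = 5.3366%.
Market value of equity E = 80.18 × 69.44m = 5567.6992m.
Total capital V = 5567.6992 + 267.6 + 712 + 1039 = 7586.2992.
Equity: weight = 5567.6992/7586.2992 = 0.7339; cost = 7.2908%.
Preferred: weight = 267.6/7586.2992 = 0.0353; cost = 5.3366%.
Subordinated notes: weight = 712/7586.2992 = 0.0939; after-tax cost = 5.3% × (1 − 37.8%) = 3.2966%.
Bank debt: weight = 1039/7586.2992 = 0.1370; after-tax cost = 7.84% × (1 − 37.8%) = 4.8765%.
WACC = 0.7339 × 7.2908% + 0.0353 × 5.3366% + 0.0939 × 3.2966% + 0.1370 × 4.8765% = 6.5163%.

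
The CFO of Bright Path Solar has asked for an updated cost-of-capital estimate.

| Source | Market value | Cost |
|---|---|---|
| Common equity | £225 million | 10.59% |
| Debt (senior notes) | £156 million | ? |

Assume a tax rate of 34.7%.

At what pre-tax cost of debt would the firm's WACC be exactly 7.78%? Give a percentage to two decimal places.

Total capital V = 225 + 156 = 381.
Equity weight = 225/381 = 0.5906.
Senior notes weight = 156/381 = 0.4094.
Equity contribution = 0.5906 × 10.59% = 6.2539%.
Remaining for debt = 7.78% − 6.2539% = 1.5261%.
Rd × (1 − 34.7%) × 0.4094 = 1.5261%  ⇒  Rd = 5.7077%.

5.71%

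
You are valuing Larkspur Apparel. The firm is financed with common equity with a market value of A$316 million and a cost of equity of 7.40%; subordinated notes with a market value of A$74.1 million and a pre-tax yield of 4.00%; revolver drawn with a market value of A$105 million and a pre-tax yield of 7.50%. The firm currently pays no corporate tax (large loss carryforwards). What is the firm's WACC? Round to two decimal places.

6.91%

Total capital V = 316 + 74.1 + 105 = 495.1.
Equity: weight = 316/495.1 = 0.6383; cost = 7.4%.
Subordinated notes: weight = 74.1/495.1 = 0.1497; after-tax cost = 4% × (1 − 0%) = 4.0000%.
Revolver drawn: weight = 105/495.1 = 0.2121; after-tax cost = 7.5% × (1 − 0%) = 7.5000%.
WACC = 0.6383 × 7.4000% + 0.1497 × 4.0000% + 0.2121 × 7.5000% = 6.9123%.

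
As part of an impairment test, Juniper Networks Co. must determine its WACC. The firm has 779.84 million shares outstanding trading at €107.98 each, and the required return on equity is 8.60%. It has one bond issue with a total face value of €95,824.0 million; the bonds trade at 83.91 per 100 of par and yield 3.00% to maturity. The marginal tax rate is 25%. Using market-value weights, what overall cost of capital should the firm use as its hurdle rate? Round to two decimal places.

5.50%

Market value of equity E = 107.98 × 779.84m = 84207.1232m. Market value of debt D = 95824m × 83.91/100 = 80405.9184m.
Total capital V = 84207.1232 + 80405.9184 = 164613.0416.
Equity: weight = 84207.1232/164613.0416 = 0.5115; cost = 8.6%.
Bonds outstanding: weight = 80405.9184/164613.0416 = 0.4885; after-tax cost = 3% × (1 − 25%) = 2.2500%.
WACC = 0.5115 × 8.6000% + 0.4885 × 2.2500% = 5.4983%.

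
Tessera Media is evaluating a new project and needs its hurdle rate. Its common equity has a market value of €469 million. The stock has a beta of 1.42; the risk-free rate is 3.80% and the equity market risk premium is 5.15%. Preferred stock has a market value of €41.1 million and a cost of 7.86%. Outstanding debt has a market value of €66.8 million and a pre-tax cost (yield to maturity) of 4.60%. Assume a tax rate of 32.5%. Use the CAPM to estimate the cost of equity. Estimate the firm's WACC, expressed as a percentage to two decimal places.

9.95%

Cost of equity via CAPM: Re = 3.8% + 1.42 × 5.15% = 11.1130%.
Total capital V = 469 + 41.1 + 66.8 = 576.9.
Equity: weight = 469/576.9 = 0.8130; cost = 11.113%.
Preferred: weight = 41.1/576.9 = 0.0712; cost = 7.86%.
Debt: weight = 66.8/576.9 = 0.1158; after-tax cost = 4.6% × (1 − 32.5%) = 3.1050%.
WACC = 0.8130 × 11.1130% + 0.0712 × 7.8600% + 0.1158 × 3.1050% = 9.9540%.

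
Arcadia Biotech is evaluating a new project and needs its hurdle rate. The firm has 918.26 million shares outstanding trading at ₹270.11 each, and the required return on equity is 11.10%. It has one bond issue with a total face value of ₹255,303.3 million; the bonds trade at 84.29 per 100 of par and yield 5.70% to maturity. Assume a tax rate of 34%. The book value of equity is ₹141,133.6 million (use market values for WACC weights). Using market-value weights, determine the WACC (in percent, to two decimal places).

Market value of equity E = 270.11 × 918.26m = 248031.2086m. Market value of debt D = 255303.3m × 84.29/100 = 215195.15157m.
Total capital V = 248031.2086 + 215195.15157 = 463226.36017.
Equity: weight = 248031.2086/463226.36017 = 0.5354; cost = 11.1%.
Bonds outstanding: weight = 215195.15157/463226.36017 = 0.4646; after-tax cost = 5.7% × (1 − 34%) = 3.7620%.
WACC = 0.5354 × 11.1000% + 0.4646 × 3.7620% = 7.6911%.

7.69%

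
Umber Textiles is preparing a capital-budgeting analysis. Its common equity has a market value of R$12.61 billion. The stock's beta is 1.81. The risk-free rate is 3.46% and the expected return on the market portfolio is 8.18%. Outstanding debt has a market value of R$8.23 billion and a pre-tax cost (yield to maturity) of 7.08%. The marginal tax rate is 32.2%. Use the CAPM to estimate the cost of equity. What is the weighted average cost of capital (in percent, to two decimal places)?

9.16%

Market risk premium = 8.18% − 3.46% = 4.72%.
Cost of equity via CAPM: Re = 3.46% + 1.81 × 4.72% = 12.0032%.
Total capital V = 12.61 + 8.23 = 20.84.
Equity: weight = 12.61/20.84 = 0.6051; cost = 12.0032%.
Debt: weight = 8.23/20.84 = 0.3949; after-tax cost = 7.08% × (1 − 32.2%) = 4.8002%.
WACC = 0.6051 × 12.0032% + 0.3949 × 4.8002% = 9.1587%.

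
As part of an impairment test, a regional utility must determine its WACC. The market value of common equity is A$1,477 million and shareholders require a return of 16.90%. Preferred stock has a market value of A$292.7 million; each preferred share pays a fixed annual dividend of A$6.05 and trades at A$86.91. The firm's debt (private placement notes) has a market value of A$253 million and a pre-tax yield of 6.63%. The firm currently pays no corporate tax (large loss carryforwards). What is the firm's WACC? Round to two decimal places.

Cost of preferred: Rp = 6.05 / 86.91 = 6.9612%.
Total capital V = 1477 + 292.7 + 253 = 2022.7.
Equity: weight = 1477/2022.7 = 0.7302; cost = 16.9%.
Preferred: weight = 292.7/2022.7 = 0.1447; cost = 6.9612%.
Private placement notes: weight = 253/2022.7 = 0.1251; after-tax cost = 6.63% × (1 − 0%) = 6.6300%.
WACC = 0.7302 × 16.9000% + 0.1447 × 6.9612% + 0.1251 × 6.6300% = 14.1772%.

14.18%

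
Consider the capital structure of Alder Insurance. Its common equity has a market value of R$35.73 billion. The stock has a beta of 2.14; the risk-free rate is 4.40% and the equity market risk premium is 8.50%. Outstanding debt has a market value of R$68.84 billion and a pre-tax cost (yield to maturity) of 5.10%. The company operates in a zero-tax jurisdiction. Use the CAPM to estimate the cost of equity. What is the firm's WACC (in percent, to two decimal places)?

11.08%

Cost of equity via CAPM: Re = 4.4% + 2.14 × 8.5% = 22.5900%.
Total capital V = 35.73 + 68.84 = 104.57.
Equity: weight = 35.73/104.57 = 0.3417; cost = 22.59%.
Debt: weight = 68.84/104.57 = 0.6583; after-tax cost = 5.1% × (1 − 0%) = 5.1000%.
WACC = 0.3417 × 22.5900% + 0.6583 × 5.1000% = 11.0761%.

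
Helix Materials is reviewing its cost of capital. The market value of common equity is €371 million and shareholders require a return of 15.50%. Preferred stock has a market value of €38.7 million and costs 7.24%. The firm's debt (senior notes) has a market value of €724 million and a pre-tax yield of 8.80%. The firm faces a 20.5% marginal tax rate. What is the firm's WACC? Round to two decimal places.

9.79%

Total capital V = 371 + 38.7 + 724 = 1133.7.
Equity: weight = 371/1133.7 = 0.3272; cost = 15.5%.
Preferred: weight = 38.7/1133.7 = 0.0341; cost = 7.24%.
Senior notes: weight = 724/1133.7 = 0.6386; after-tax cost = 8.8% × (1 − 20.5%) = 6.9960%.
WACC = 0.3272 × 15.5000% + 0.0341 × 7.2400% + 0.6386 × 6.9960% = 9.7872%.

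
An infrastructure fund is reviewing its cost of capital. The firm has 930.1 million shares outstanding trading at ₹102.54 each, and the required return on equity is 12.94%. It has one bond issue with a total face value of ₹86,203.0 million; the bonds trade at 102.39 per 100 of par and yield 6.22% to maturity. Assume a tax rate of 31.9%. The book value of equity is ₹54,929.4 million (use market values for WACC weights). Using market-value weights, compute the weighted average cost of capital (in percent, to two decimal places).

8.76%

Market value of equity E = 102.54 × 930.1m = 95372.454m. Market value of debt D = 86203m × 102.39/100 = 88263.2517m.
Total capital V = 95372.454 + 88263.2517 = 183635.7057.
Equity: weight = 95372.454/183635.7057 = 0.5194; cost = 12.94%.
Bonds outstanding: weight = 88263.2517/183635.7057 = 0.4806; after-tax cost = 6.22% × (1 − 31.9%) = 4.2358%.
WACC = 0.5194 × 12.9400% + 0.4806 × 4.2358% = 8.7564%.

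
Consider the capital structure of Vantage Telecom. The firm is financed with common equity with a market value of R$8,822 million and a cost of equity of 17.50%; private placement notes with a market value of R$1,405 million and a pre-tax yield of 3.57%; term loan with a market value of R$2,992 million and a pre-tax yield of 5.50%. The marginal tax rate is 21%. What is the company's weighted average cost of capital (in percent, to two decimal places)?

12.96%

Total capital V = 8822 + 1405 + 2992 = 13219.
Equity: weight = 8822/13219 = 0.6674; cost = 17.5%.
Private placement notes: weight = 1405/13219 = 0.1063; after-tax cost = 3.57% × (1 − 21%) = 2.8203%.
Term loan: weight = 2992/13219 = 0.2263; after-tax cost = 5.5% × (1 − 21%) = 4.3450%.
WACC = 0.6674 × 17.5000% + 0.1063 × 2.8203% + 0.2263 × 4.3450% = 12.9622%.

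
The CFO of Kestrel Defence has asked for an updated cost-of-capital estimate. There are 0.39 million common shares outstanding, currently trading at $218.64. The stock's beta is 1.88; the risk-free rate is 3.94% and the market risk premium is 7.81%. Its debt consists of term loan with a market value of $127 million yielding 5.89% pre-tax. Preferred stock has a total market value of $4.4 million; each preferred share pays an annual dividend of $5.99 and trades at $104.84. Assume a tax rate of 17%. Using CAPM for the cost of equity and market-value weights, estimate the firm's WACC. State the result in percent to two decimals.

10.31%

Cost of equity via CAPM: Re = 3.94% + 1.88 × 7.81% = 18.6228%.
Cost of preferred: Rp = 5.99 / 104.84 = 5.7135%.
Market value of equity E = 218.64 × 0.39m = 85.2696m.
Total capital V = 85.2696 + 4.4 + 127 = 216.6696.
Equity: weight = 85.2696/216.6696 = 0.3935; cost = 18.6228%.
Preferred: weight = 4.4/216.6696 = 0.0203; cost = 5.7135%.
Term loan: weight = 127/216.6696 = 0.5861; after-tax cost = 5.89% × (1 − 17%) = 4.8887%.
WACC = 0.3935 × 18.6228% + 0.0203 × 5.7135% + 0.5861 × 4.8887% = 10.3105%.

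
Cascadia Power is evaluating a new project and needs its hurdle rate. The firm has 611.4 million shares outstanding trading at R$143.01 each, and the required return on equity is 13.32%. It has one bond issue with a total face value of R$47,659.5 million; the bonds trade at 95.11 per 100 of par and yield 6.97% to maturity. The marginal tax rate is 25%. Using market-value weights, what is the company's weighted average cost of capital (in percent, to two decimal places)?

10.56%

Market value of equity E = 143.01 × 611.4m = 87436.314m. Market value of debt D = 47659.5m × 95.11/100 = 45328.95045m.
Total capital V = 87436.314 + 45328.95045 = 132765.26445.
Equity: weight = 87436.314/132765.26445 = 0.6586; cost = 13.32%.
Bonds outstanding: weight = 45328.95045/132765.26445 = 0.3414; after-tax cost = 6.97% × (1 − 25%) = 5.2275%.
WACC = 0.6586 × 13.3200% + 0.3414 × 5.2275% = 10.5570%.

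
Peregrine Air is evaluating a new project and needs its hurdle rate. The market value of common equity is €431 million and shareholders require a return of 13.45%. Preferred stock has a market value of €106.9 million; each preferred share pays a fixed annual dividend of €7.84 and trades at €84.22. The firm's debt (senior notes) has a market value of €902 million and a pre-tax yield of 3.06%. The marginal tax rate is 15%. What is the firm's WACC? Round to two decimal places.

Cost of preferred: Rp = 7.84 / 84.22 = 9.3090%.
Total capital V = 431 + 106.9 + 902 = 1439.9.
Equity: weight = 431/1439.9 = 0.2993; cost = 13.45%.
Preferred: weight = 106.9/1439.9 = 0.0742; cost = 9.309%.
Senior notes: weight = 902/1439.9 = 0.6264; after-tax cost = 3.06% × (1 − 15%) = 2.6010%.
WACC = 0.2993 × 13.4500% + 0.0742 × 9.3090% + 0.6264 × 2.6010% = 6.3464%.

6.35%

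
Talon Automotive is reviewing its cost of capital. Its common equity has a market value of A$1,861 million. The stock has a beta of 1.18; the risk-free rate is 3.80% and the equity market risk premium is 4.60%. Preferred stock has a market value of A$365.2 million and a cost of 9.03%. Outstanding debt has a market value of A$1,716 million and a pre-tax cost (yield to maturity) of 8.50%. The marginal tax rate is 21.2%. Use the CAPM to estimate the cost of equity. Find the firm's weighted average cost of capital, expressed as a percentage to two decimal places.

8.11%

Cost of equity via CAPM: Re = 3.8% + 1.18 × 4.6% = 9.2280%.
Total capital V = 1861 + 365.2 + 1716 = 3942.2.
Equity: weight = 1861/3942.2 = 0.4721; cost = 9.228%.
Preferred: weight = 365.2/3942.2 = 0.0926; cost = 9.03%.
Debt: weight = 1716/3942.2 = 0.4353; after-tax cost = 8.5% × (1 − 21.2%) = 6.6980%.
WACC = 0.4721 × 9.2280% + 0.0926 × 9.0300% + 0.4353 × 6.6980% = 8.1084%.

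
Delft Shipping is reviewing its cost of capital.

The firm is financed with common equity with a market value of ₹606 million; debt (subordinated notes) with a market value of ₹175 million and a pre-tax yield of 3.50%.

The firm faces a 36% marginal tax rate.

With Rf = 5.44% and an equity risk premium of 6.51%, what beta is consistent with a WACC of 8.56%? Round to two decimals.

0.76

Total capital V = 606 + 175 = 781.
Equity weight = 606/781 = 0.7759.
Subordinated notes weight = 175/781 = 0.2241.
Debt contribution = 0.2241 × 3.5% × (1 − 36%) = 0.5019%.
Required equity contribution = 8.56% − 0.5019% = 8.0581%  ⇒  Re = 10.3851%.
CAPM: 10.3851% = 5.44% + β × 6.51%  ⇒  β = 0.7596.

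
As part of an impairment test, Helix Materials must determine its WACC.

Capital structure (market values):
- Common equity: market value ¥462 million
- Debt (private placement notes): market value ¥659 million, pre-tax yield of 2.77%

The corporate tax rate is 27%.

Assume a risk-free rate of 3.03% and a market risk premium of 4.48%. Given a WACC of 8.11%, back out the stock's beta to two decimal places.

Total capital V = 462 + 659 = 1121.
Equity weight = 462/1121 = 0.4121.
Private placement notes weight = 659/1121 = 0.5879.
Debt contribution = 0.5879 × 2.77% × (1 − 27%) = 1.1887%.
Required equity contribution = 8.11% − 1.1887% = 6.9213%  ⇒  Re = 16.7938%.
CAPM: 16.7938% = 3.03% + β × 4.48%  ⇒  β = 3.0723.

3.07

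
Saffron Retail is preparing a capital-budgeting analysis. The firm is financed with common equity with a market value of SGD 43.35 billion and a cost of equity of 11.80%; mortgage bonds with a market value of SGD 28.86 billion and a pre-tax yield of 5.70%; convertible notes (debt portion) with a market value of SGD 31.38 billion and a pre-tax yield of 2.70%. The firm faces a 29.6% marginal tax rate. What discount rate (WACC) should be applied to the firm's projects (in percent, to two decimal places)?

6.63%

Total capital V = 43.35 + 28.86 + 31.38 = 103.59.
Equity: weight = 43.35/103.59 = 0.4185; cost = 11.8%.
Mortgage bonds: weight = 28.86/103.59 = 0.2786; after-tax cost = 5.7% × (1 − 29.6%) = 4.0128%.
Convertible notes (debt portion): weight = 31.38/103.59 = 0.3029; after-tax cost = 2.7% × (1 − 29.6%) = 1.9008%.
WACC = 0.4185 × 11.8000% + 0.2786 × 4.0128% + 0.3029 × 1.9008% = 6.6318%.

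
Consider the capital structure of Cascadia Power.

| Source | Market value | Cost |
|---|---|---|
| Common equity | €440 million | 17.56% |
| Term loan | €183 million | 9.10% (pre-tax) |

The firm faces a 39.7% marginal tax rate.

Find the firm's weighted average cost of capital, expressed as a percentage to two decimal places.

Total capital V = 440 + 183 = 623.
Equity: weight = 440/623 = 0.7063; cost = 17.56%.
Term loan: weight = 183/623 = 0.2937; after-tax cost = 9.1% × (1 − 39.7%) = 5.4873%.
WACC = 0.7063 × 17.5600% + 0.2937 × 5.4873% = 14.0138%.

14.01%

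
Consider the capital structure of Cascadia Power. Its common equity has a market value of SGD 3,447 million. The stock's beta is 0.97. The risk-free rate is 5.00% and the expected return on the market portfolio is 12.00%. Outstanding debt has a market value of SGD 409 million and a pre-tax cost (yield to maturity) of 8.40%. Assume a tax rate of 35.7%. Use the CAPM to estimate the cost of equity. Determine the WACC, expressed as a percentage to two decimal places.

11.11%

Market risk premium = 12.0% − 5.0% = 7.0%.
Cost of equity via CAPM: Re = 5.0% + 0.97 × 7.0% = 11.7900%.
Total capital V = 3447 + 409 = 3856.
Equity: weight = 3447/3856 = 0.8939; cost = 11.79%.
Debt: weight = 409/3856 = 0.1061; after-tax cost = 8.4% × (1 − 35.7%) = 5.4012%.
WACC = 0.8939 × 11.7900% + 0.1061 × 5.4012% = 11.1123%.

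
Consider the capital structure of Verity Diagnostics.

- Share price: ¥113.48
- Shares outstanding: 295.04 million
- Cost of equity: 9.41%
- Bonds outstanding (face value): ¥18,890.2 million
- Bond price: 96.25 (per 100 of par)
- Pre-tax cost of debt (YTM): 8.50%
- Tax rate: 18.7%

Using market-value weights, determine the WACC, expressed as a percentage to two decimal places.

Market value of equity E = 113.48 × 295.04m = 33481.1392m. Market value of debt D = 18890.2m × 96.25/100 = 18181.8175m.
Total capital V = 33481.1392 + 18181.8175 = 51662.9567.
Equity: weight = 33481.1392/51662.9567 = 0.6481; cost = 9.41%.
Bonds outstanding: weight = 18181.8175/51662.9567 = 0.3519; after-tax cost = 8.5% × (1 − 18.7%) = 6.9105%.
WACC = 0.6481 × 9.4100% + 0.3519 × 6.9105% = 8.5303%.

8.53%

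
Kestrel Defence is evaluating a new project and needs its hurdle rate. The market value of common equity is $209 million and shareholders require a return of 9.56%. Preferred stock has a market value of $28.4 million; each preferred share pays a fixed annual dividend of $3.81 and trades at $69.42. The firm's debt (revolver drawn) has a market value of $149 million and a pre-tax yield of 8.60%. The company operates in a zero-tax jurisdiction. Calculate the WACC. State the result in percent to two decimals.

8.89%

Cost of preferred: Rp = 3.81 / 69.42 = 5.4883%.
Total capital V = 209 + 28.4 + 149 = 386.4.
Equity: weight = 209/386.4 = 0.5409; cost = 9.56%.
Preferred: weight = 28.4/386.4 = 0.0735; cost = 5.4883%.
Revolver drawn: weight = 149/386.4 = 0.3856; after-tax cost = 8.6% × (1 − 0%) = 8.6000%.
WACC = 0.5409 × 9.5600% + 0.0735 × 5.4883% + 0.3856 × 8.6000% = 8.8905%.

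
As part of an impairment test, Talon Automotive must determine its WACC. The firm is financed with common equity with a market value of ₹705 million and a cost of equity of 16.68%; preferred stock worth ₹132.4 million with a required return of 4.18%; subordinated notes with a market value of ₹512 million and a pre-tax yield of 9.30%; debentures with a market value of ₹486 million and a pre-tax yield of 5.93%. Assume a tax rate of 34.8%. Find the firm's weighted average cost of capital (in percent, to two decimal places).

9.42%

Total capital V = 705 + 132.4 + 512 + 486 = 1835.4.
Equity: weight = 705/1835.4 = 0.3841; cost = 16.68%.
Preferred: weight = 132.4/1835.4 = 0.0721; cost = 4.18%.
Subordinated notes: weight = 512/1835.4 = 0.2790; after-tax cost = 9.3% × (1 − 34.8%) = 6.0636%.
Debentures: weight = 486/1835.4 = 0.2648; after-tax cost = 5.93% × (1 − 34.8%) = 3.8664%.
WACC = 0.3841 × 16.6800% + 0.0721 × 4.1800% + 0.2790 × 6.0636% + 0.2648 × 3.8664% = 9.4238%.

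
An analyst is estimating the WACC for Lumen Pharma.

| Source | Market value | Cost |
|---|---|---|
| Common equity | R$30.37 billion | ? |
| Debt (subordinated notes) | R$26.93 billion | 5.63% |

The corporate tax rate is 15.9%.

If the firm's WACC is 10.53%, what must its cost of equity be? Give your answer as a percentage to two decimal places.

15.67%

Total capital V = 30.37 + 26.93 = 57.3.
Equity weight = 30.37/57.3 = 0.5300.
Subordinated notes weight = 26.93/57.3 = 0.4700.
Debt contribution = 0.4700 × 5.63% × (1 − 15.9%) = 2.2253%.
Required equity contribution = 10.53% − 2.2253% = 8.3047%.
Re = 8.3047% / 0.5300 = 15.6688%.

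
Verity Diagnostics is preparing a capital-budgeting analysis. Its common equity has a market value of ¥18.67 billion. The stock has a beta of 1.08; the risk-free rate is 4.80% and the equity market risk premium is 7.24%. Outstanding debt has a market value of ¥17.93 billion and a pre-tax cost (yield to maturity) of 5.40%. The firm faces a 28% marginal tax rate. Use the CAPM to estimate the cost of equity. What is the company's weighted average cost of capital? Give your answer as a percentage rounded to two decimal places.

Cost of equity via CAPM: Re = 4.8% + 1.08 × 7.24% = 12.6192%.
Total capital V = 18.67 + 17.93 = 36.6.
Equity: weight = 18.67/36.6 = 0.5101; cost = 12.6192%.
Debt: weight = 17.93/36.6 = 0.4899; after-tax cost = 5.4% × (1 − 28%) = 3.8880%.
WACC = 0.5101 × 12.6192% + 0.4899 × 3.8880% = 8.3419%.

8.34%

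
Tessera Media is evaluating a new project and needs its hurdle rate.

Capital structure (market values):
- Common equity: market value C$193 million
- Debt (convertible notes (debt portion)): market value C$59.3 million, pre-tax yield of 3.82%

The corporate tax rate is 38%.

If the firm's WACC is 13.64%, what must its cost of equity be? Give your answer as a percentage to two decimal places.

17.10%

Total capital V = 193 + 59.3 = 252.3.
Equity weight = 193/252.3 = 0.7650.
Convertible notes (debt portion) weight = 59.3/252.3 = 0.2350.
Debt contribution = 0.2350 × 3.82% × (1 − 38%) = 0.5567%.
Required equity contribution = 13.64% − 0.5567% = 13.0833%.
Re = 13.0833% / 0.7650 = 17.1032%.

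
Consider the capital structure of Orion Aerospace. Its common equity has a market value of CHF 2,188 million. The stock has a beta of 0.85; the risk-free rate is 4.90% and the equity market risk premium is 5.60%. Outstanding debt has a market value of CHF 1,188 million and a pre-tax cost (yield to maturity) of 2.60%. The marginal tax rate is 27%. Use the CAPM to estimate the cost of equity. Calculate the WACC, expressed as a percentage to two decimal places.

6.93%

Cost of equity via CAPM: Re = 4.9% + 0.85 × 5.6% = 9.6600%.
Total capital V = 2188 + 1188 = 3376.
Equity: weight = 2188/3376 = 0.6481; cost = 9.66%.
Debt: weight = 1188/3376 = 0.3519; after-tax cost = 2.6% × (1 − 27%) = 1.8980%.
WACC = 0.6481 × 9.6600% + 0.3519 × 1.8980% = 6.9286%.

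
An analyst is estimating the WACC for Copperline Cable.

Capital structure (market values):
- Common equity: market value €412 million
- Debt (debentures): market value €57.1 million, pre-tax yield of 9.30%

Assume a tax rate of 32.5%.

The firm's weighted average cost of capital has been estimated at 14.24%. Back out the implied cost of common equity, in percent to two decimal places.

15.34%

Total capital V = 412 + 57.1 = 469.1.
Equity weight = 412/469.1 = 0.8783.
Debentures weight = 57.1/469.1 = 0.1217.
Debt contribution = 0.1217 × 9.3% × (1 − 32.5%) = 0.7641%.
Required equity contribution = 14.24% − 0.7641% = 13.4759%.
Re = 13.4759% / 0.8783 = 15.3435%.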